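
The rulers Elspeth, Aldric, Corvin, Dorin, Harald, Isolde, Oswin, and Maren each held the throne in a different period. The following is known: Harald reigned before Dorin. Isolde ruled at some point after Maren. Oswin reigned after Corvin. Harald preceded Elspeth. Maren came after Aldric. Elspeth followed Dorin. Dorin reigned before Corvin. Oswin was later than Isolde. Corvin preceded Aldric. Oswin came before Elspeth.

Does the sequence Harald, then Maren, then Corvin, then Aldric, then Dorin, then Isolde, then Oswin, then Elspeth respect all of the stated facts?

The constraints require Dorin before Corvin, but in the proposed sequence Corvin appears ahead of Dorin. That one violation is enough.

no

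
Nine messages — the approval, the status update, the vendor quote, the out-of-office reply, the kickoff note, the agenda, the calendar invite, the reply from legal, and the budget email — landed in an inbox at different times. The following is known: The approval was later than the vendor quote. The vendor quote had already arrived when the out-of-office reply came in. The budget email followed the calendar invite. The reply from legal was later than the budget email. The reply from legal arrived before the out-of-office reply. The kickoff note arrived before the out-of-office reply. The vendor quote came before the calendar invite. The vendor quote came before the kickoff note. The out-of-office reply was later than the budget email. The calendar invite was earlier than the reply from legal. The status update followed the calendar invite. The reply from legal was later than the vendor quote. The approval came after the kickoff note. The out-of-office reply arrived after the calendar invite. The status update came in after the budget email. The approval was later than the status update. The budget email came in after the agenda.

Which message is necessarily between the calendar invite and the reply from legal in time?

the budget email

Tracing the constraints gives the calendar invite → the budget email → the reply from legal, so the budget email sits after the calendar invite and before the reply from legal.
No other message is forced both after the calendar invite and before the reply from legal.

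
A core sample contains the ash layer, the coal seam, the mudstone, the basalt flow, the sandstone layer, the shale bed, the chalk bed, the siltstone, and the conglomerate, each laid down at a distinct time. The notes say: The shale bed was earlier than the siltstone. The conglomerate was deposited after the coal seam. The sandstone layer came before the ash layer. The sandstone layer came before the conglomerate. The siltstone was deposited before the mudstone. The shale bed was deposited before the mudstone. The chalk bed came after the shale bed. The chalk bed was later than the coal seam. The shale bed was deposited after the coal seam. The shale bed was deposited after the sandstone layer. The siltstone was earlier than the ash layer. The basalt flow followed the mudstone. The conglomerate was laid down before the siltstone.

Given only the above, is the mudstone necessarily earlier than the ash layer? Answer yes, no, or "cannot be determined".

No chain of stated constraints runs from the mudstone to the ash layer, and none runs from the ash layer to the mudstone either.
So the relative order of the mudstone and the ash layer is not fixed by the given facts.

cannot be determined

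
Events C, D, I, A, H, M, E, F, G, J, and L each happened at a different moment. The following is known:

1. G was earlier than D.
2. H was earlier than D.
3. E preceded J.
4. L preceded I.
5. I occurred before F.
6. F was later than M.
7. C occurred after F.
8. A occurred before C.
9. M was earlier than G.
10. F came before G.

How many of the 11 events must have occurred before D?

6

Directly stated before D: G and H.
F reaches D via F → G → D.
I reaches D via I → F → G → D.
L reaches D via L → I → F → G → D.
Likewise M reaches D by chaining the stated constraints.
No chain forces A (or any of the others) ahead of D.
That's F, G, H, I, L, and M — 6 in all.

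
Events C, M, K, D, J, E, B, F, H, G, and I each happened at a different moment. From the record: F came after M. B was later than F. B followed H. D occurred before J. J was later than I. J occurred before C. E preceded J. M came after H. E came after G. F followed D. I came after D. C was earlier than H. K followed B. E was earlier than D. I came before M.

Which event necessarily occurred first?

G has a chain of constraints placing it before every other event, so G must be first.

G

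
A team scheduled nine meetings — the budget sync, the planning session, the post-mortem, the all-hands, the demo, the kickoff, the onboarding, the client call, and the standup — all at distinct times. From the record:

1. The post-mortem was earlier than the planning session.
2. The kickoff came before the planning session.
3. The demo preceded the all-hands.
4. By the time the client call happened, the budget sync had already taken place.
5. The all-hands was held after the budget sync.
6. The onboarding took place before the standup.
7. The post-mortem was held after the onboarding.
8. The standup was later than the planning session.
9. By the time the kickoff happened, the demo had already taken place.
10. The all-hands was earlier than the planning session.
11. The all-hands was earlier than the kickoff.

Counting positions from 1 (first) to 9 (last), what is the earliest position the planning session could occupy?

The all-hands, the budget sync, the demo, the kickoff, the onboarding, and the post-mortem must all come before the planning session — 6 forced predecessors.
Nothing else is forced ahead of the planning session, so its earliest slot is position 6 + 1 = 7.

7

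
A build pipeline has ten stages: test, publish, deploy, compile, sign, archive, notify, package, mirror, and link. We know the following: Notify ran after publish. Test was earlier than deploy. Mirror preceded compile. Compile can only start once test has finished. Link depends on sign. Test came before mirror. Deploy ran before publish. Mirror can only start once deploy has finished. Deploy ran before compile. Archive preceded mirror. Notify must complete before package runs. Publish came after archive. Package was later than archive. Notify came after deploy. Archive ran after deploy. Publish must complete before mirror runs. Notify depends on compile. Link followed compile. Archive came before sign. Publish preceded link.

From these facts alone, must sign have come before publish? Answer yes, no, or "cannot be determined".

cannot be determined

No chain of stated constraints runs from sign to publish, and none runs from publish to sign either.
So the relative order of sign and publish is not fixed by the given facts.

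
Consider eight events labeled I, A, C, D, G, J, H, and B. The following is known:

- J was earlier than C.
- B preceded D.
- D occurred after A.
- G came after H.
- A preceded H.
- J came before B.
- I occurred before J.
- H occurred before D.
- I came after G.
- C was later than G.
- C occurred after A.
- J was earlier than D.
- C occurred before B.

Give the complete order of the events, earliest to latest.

A, H, G, I, J, C, B, D

The constraints fix every adjacent pair, so only one ordering works:
A → H → G → I → J → C → B → D.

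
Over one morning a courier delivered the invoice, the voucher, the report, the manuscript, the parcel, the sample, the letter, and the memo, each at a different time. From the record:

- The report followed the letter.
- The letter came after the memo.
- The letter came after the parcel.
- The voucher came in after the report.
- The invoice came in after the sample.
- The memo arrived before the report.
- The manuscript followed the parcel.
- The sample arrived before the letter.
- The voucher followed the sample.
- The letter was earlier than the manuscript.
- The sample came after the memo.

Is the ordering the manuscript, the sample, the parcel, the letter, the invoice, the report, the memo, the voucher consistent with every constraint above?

no

The constraints require the memo before the report, but in the proposed sequence the report appears ahead of the memo. That one violation is enough.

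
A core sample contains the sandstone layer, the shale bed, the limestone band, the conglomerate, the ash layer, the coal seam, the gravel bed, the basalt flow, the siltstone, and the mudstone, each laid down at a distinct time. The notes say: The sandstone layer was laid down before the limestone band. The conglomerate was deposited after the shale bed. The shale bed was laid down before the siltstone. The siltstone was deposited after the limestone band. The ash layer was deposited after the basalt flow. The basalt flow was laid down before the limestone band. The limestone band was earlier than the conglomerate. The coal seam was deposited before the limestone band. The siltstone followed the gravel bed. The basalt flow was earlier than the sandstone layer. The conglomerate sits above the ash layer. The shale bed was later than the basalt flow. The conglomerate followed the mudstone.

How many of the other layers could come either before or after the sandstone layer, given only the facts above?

Forced before the sandstone layer: the basalt flow; forced after the sandstone layer: the conglomerate, the limestone band, and the siltstone.
That leaves the ash layer, the coal seam, the gravel bed, the mudstone, and the shale bed with no forced order relative to the sandstone layer — 5.

5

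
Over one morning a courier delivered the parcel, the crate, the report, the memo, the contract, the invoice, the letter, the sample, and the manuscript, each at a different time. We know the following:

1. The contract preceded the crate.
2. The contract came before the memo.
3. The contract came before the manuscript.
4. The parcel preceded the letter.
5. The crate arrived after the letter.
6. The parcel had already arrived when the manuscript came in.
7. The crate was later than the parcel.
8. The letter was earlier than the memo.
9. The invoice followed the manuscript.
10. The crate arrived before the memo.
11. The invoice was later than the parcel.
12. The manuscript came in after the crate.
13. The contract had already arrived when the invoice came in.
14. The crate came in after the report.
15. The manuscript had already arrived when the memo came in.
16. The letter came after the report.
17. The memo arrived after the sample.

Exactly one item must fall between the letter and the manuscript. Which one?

the crate

Tracing the constraints gives the letter → the crate → the manuscript, so the crate sits after the letter and before the manuscript.
No other item is forced both after the letter and before the manuscript.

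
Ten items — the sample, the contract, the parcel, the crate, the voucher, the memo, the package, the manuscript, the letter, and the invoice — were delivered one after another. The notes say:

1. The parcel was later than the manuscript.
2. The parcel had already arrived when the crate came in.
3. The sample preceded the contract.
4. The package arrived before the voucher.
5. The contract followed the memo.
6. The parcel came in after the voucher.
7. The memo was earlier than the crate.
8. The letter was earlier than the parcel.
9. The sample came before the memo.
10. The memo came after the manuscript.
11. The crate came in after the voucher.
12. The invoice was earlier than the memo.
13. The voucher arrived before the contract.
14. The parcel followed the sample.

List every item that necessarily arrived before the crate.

Directly stated before the crate: the memo, the parcel, and the voucher.
The invoice reaches the crate via the invoice → the memo → the crate.
The letter reaches the crate via the letter → the parcel → the crate.
The manuscript reaches the crate via the manuscript → the memo → the crate.
Likewise the package and the sample each reach the crate by chaining the stated constraints.

the invoice, the letter, the manuscript, the memo, the package, the parcel, the sample, the voucher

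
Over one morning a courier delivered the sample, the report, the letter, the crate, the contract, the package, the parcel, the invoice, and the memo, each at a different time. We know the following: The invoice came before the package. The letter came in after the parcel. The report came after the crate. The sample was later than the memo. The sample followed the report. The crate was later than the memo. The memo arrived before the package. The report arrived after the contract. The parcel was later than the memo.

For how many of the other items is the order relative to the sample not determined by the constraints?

4

Forced before the sample: the contract, the crate, the memo, and the report.
That leaves the invoice, the letter, the package, and the parcel with no forced order relative to the sample — 4.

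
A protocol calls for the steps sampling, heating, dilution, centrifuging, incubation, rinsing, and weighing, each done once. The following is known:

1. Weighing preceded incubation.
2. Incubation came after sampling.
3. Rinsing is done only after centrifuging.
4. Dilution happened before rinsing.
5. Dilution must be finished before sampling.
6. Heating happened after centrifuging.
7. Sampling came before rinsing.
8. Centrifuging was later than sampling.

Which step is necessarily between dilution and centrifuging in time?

Tracing the constraints gives dilution → sampling → centrifuging, so sampling sits after dilution and before centrifuging.
No other step is forced both after dilution and before centrifuging.

sampling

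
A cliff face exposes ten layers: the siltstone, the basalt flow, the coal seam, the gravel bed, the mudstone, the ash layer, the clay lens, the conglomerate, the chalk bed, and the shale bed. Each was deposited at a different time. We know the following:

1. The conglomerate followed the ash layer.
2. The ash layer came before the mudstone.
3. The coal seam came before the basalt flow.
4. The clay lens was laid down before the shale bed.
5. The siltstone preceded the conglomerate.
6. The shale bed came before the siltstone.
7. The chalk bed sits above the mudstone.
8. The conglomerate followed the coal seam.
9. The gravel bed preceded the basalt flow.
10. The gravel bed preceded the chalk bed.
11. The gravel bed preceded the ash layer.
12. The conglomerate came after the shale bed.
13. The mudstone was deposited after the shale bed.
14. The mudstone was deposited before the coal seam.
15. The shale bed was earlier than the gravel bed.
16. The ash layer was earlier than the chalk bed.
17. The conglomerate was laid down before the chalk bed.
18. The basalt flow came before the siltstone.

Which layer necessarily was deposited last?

the chalk bed

Every other layer has a chain of constraints placing it before the chalk bed, so the chalk bed is last.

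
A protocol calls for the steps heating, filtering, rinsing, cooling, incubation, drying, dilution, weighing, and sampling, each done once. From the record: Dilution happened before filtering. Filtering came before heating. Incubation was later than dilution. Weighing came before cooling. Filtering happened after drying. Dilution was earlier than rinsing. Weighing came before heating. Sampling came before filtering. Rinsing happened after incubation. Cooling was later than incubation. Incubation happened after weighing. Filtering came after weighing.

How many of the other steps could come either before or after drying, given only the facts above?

6

Forced after drying: filtering and heating.
That leaves cooling, dilution, incubation, rinsing, sampling, and weighing with no forced order relative to drying — 6.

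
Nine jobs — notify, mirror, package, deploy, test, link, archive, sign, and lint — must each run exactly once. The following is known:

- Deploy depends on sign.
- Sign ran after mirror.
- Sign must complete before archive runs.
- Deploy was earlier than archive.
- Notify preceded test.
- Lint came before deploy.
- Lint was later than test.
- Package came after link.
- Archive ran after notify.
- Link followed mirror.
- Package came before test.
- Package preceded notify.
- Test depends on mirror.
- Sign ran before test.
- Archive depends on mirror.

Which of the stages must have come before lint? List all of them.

Directly stated before lint: test.
Link reaches lint via link → package → test → lint.
Mirror reaches lint via mirror → test → lint.
Notify reaches lint via notify → test → lint.
Likewise package and sign each reach lint by chaining the stated constraints.

link, mirror, notify, package, sign, test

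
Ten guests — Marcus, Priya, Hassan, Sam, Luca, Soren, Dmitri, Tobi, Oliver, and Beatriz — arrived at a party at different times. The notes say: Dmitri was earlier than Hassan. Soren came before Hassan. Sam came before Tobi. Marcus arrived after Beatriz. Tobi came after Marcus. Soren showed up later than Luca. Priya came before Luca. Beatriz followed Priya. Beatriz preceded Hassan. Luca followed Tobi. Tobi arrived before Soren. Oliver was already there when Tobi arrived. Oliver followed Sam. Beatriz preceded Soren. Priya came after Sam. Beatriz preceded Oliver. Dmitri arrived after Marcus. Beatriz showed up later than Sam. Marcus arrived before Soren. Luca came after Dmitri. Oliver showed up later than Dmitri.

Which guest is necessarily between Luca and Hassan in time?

Soren

Tracing the constraints gives Luca → Soren → Hassan, so Soren sits after Luca and before Hassan.
No other guest is forced both after Luca and before Hassan.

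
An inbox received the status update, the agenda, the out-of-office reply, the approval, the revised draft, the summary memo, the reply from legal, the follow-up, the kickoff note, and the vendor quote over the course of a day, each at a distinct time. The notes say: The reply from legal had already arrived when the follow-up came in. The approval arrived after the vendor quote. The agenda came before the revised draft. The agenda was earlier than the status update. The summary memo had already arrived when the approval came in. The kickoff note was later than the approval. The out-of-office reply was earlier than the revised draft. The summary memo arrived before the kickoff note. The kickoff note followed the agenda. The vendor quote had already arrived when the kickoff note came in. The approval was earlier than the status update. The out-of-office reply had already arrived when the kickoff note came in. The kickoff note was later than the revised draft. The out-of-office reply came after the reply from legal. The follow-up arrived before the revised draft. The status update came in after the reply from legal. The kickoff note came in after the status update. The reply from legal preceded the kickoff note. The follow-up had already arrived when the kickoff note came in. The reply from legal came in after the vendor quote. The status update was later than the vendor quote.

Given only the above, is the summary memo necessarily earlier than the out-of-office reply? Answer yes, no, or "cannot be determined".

No chain of stated constraints runs from the summary memo to the out-of-office reply, and none runs from the out-of-office reply to the summary memo either.
So the relative order of the summary memo and the out-of-office reply is not fixed by the given facts.

cannot be determined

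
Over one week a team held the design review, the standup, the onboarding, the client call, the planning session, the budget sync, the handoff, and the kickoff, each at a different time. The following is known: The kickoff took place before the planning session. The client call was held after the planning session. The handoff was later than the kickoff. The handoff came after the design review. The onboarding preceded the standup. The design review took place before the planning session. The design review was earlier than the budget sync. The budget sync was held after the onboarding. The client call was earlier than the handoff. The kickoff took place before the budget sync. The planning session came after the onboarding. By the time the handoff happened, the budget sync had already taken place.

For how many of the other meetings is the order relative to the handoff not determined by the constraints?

1

Forced before the handoff: the budget sync, the client call, the design review, the kickoff, the onboarding, and the planning session.
That leaves the standup with no forced order relative to the handoff — 1.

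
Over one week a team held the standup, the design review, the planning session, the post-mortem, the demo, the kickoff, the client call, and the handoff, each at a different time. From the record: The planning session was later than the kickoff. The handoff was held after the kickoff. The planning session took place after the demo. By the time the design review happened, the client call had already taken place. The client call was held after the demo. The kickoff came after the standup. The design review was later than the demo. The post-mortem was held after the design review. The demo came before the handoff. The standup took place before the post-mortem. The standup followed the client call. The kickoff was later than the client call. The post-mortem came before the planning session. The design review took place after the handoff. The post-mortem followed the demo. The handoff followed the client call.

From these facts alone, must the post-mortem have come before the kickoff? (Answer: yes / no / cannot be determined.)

no

Tracing the constraints gives the kickoff → the handoff → the design review → the post-mortem, so the kickoff must come before the post-mortem.
That means the post-mortem cannot be before the kickoff.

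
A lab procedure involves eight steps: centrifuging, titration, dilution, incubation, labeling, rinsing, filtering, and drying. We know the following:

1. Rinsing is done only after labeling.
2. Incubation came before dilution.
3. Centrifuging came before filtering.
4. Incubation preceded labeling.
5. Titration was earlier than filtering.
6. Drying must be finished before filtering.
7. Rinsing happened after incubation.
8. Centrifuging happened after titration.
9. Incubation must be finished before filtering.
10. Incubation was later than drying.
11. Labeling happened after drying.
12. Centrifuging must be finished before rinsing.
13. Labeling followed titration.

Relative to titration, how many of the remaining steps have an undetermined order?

3

Forced after titration: centrifuging, filtering, labeling, and rinsing.
That leaves dilution, drying, and incubation with no forced order relative to titration — 3.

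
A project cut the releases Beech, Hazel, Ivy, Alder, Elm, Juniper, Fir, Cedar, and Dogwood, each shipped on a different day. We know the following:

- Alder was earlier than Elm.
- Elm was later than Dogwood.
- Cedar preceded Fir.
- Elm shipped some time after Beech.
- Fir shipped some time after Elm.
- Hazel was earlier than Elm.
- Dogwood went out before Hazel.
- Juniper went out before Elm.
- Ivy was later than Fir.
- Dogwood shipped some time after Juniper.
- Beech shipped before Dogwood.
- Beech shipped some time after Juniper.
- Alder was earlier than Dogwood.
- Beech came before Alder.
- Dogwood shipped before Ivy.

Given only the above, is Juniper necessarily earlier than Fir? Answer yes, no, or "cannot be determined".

yes

Chain the constraints: Juniper → Elm → Fir. Each link is directly stated, so Juniper comes before Fir.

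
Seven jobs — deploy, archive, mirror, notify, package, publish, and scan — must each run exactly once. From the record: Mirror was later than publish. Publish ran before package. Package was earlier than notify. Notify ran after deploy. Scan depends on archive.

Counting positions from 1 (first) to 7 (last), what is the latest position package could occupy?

6

Package must come before notify — 1 stage forced after it.
Everything else can be placed before package in some valid order, so package can sit as late as position 7 − 1 = 6.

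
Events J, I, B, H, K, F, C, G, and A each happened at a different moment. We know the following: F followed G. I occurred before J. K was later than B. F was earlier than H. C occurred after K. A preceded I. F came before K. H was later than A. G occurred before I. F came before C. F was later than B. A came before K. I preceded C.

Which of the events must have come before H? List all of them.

Directly stated before H: A and F.
B reaches H via B → F → H.
G reaches H via G → F → H.
No chain forces K (or any of the others) ahead of H.

A, B, F, G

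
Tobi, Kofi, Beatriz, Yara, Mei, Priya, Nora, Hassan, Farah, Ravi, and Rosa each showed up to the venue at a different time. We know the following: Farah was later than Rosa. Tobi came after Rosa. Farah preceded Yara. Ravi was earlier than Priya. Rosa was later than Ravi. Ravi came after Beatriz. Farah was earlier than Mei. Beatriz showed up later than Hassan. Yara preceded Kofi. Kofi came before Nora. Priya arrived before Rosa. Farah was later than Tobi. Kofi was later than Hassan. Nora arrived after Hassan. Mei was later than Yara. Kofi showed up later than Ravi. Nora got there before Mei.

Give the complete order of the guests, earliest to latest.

Hassan, Beatriz, Ravi, Priya, Rosa, Tobi, Farah, Yara, Kofi, Nora, Mei

The constraints fix every adjacent pair, so only one ordering works:
Hassan → Beatriz → Ravi → Priya → Rosa → Tobi → Farah → Yara → Kofi → Nora → Mei.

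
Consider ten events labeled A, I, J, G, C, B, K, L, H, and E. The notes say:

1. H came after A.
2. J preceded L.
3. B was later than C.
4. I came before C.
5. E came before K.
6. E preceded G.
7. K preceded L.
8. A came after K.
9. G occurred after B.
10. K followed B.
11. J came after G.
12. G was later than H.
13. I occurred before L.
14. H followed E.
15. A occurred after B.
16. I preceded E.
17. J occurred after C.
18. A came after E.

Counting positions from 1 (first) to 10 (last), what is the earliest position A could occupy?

6

B, C, E, I, and K must all come before A — 5 forced predecessors.
Nothing else is forced ahead of A, so its earliest slot is position 5 + 1 = 6.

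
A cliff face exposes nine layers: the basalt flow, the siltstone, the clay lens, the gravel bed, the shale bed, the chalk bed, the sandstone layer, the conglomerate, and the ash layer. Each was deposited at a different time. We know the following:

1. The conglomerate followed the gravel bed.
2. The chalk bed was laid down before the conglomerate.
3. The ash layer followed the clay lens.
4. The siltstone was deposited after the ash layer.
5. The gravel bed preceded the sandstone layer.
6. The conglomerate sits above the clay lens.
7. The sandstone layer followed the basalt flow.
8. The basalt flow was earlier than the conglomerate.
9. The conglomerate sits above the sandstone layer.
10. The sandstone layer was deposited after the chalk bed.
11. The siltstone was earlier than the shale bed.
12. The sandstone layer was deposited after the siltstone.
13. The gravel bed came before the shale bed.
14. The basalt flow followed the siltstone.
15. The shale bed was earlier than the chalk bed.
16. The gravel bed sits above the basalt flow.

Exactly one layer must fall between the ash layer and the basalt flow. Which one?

Tracing the constraints gives the ash layer → the siltstone → the basalt flow, so the siltstone sits after the ash layer and before the basalt flow.
No other layer is forced both after the ash layer and before the basalt flow.

the siltstone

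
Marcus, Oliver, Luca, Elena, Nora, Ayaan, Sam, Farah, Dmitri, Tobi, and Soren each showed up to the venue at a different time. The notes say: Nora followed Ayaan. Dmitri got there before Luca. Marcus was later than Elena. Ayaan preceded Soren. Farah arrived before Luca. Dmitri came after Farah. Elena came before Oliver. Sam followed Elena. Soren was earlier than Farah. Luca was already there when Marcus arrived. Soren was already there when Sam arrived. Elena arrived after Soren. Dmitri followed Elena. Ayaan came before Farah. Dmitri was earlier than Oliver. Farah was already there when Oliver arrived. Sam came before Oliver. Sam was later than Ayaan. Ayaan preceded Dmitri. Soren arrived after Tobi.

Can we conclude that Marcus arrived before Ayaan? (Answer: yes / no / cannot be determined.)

Tracing the constraints gives Ayaan → Soren → Elena → Marcus, so Ayaan must come before Marcus.
That means Marcus cannot be before Ayaan.

no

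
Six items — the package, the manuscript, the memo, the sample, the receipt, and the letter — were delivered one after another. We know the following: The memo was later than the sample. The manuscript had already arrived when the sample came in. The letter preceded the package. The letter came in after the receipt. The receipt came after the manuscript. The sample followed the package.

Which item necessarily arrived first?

the manuscript

The manuscript has a chain of constraints placing it before every other item, so the manuscript must be first.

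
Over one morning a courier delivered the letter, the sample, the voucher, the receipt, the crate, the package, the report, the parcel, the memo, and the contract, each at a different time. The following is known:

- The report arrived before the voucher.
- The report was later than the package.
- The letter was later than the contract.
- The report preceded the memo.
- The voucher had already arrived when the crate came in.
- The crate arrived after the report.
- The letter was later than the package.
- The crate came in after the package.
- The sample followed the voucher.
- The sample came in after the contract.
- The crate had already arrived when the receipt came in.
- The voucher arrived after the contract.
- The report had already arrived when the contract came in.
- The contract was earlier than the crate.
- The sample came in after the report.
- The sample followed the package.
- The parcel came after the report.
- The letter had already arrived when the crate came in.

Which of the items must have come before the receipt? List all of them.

the contract, the crate, the letter, the package, the report, the voucher

Directly stated before the receipt: the crate.
The contract reaches the receipt via the contract → the crate → the receipt.
The letter reaches the receipt via the letter → the crate → the receipt.
The package reaches the receipt via the package → the crate → the receipt.
Likewise the report and the voucher each reach the receipt by chaining the stated constraints.
No chain forces the parcel (or any of the others) ahead of the receipt.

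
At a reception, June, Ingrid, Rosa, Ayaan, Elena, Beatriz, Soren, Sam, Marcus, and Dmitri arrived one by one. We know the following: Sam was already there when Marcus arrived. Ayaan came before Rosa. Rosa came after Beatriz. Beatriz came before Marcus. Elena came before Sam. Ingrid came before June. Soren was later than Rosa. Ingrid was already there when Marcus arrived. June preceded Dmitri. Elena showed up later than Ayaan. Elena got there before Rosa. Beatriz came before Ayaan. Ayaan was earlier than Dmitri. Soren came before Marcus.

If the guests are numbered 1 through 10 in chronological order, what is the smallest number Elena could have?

Ayaan and Beatriz must both come before Elena — 2 forced predecessors.
Nothing else is forced ahead of Elena, so their earliest slot is position 2 + 1 = 3.

3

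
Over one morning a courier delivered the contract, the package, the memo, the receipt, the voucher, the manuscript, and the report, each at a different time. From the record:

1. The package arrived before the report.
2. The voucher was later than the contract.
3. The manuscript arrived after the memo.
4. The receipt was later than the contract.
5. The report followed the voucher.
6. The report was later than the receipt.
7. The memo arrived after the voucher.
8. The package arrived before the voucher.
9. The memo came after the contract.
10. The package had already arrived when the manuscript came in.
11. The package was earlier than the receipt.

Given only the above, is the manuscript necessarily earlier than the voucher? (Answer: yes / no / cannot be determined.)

Tracing the constraints gives the voucher → the memo → the manuscript, so the voucher must come before the manuscript.
That means the manuscript cannot be before the voucher.

no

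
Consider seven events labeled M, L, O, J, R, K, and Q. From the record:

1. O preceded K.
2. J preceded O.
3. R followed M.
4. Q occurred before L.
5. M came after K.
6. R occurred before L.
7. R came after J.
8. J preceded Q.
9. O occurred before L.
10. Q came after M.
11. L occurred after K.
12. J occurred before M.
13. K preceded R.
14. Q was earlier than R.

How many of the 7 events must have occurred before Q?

Directly stated before Q: J and M.
K reaches Q via K → M → Q.
O reaches Q via O → K → M → Q.
No chain forces R (or any of the others) ahead of Q.
That's J, K, M, and O — 4 in all.

4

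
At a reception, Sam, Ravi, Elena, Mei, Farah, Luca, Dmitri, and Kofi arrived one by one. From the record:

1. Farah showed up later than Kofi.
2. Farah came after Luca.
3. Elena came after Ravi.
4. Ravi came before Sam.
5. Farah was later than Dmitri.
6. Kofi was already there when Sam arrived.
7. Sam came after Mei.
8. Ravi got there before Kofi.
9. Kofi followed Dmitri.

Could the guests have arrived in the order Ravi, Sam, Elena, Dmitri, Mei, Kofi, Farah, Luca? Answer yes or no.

The constraints require Mei before Sam, but in the proposed sequence Sam appears ahead of Mei. That one violation is enough.

no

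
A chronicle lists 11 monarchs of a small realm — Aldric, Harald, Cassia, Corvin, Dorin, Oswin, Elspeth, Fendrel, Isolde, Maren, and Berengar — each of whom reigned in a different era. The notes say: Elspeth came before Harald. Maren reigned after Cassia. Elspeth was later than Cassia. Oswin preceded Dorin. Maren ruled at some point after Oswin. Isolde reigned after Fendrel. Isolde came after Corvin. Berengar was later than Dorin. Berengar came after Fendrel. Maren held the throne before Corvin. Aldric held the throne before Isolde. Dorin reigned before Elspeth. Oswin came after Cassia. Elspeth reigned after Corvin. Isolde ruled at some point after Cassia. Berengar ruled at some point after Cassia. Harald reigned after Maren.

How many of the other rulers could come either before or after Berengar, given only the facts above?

Forced before Berengar: Cassia, Dorin, Fendrel, and Oswin.
That leaves Aldric, Corvin, Elspeth, Harald, Isolde, and Maren with no forced order relative to Berengar — 6.

6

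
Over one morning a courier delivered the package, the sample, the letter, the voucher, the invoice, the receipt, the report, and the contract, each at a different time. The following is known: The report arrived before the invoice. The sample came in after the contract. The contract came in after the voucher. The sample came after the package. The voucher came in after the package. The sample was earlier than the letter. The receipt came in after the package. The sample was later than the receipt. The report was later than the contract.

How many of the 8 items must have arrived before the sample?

4

Directly stated before the sample: the contract, the package, and the receipt.
The voucher reaches the sample via the voucher → the contract → the sample.
That's the contract, the package, the receipt, and the voucher — 4 in all.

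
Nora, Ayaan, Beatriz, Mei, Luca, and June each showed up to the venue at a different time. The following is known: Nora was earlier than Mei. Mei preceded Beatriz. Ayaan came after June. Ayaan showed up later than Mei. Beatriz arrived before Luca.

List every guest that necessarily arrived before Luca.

Directly stated before Luca: Beatriz.
Mei reaches Luca via Mei → Beatriz → Luca.
Nora reaches Luca via Nora → Mei → Beatriz → Luca.

Beatriz, Mei, Nora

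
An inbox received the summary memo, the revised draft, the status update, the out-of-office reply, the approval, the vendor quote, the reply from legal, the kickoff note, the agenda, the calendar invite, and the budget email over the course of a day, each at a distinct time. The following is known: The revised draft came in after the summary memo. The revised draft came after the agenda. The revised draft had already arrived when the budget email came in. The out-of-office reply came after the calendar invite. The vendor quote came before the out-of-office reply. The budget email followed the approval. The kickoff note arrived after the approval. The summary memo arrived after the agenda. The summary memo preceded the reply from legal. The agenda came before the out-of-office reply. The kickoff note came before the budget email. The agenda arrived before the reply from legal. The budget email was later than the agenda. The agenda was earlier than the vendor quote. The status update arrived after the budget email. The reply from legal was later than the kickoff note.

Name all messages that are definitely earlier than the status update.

the agenda, the approval, the budget email, the kickoff note, the revised draft, the summary memo

Directly stated before the status update: the budget email.
The agenda reaches the status update via the agenda → the budget email → the status update.
The approval reaches the status update via the approval → the budget email → the status update.
The kickoff note reaches the status update via the kickoff note → the budget email → the status update.
Likewise the revised draft and the summary memo each reach the status update by chaining the stated constraints.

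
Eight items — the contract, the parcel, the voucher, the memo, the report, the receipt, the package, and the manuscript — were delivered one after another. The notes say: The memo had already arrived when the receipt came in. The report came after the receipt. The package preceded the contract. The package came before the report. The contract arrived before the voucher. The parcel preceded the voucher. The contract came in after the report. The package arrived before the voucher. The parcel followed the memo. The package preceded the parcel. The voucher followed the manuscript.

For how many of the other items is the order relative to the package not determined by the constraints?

3

Forced after the package: the contract, the parcel, the report, and the voucher.
That leaves the manuscript, the memo, and the receipt with no forced order relative to the package — 3.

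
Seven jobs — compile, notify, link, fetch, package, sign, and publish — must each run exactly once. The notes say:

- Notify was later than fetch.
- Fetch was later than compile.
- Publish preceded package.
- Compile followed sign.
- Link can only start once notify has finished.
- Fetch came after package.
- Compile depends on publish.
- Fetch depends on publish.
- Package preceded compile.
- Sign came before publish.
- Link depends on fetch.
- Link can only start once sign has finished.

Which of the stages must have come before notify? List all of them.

Directly stated before notify: fetch.
Compile reaches notify via compile → fetch → notify.
Package reaches notify via package → fetch → notify.
Publish reaches notify via publish → fetch → notify.
Likewise sign reaches notify by chaining the stated constraints.

compile, fetch, package, publish, sign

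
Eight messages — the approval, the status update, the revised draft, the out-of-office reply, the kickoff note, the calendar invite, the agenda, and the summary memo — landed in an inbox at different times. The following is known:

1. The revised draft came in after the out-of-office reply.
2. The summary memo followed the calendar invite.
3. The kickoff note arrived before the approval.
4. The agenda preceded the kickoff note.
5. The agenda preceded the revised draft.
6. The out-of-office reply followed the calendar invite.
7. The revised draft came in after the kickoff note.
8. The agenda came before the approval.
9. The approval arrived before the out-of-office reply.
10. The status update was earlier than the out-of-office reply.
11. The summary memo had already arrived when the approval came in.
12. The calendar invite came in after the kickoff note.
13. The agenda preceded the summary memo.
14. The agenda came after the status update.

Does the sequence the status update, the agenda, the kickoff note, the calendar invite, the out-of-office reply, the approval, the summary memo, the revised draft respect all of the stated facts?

no

The constraints require the summary memo before the approval, but in the proposed sequence the approval appears ahead of the summary memo. That one violation is enough.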